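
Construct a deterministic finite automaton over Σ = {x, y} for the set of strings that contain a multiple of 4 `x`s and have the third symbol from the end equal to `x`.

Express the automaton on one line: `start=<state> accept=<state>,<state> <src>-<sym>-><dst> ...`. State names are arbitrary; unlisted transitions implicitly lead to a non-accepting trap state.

start=A accept=F,I,J,M A-x->B A-y->A B-x->C B-y->B C-x->D C-y->E D-x->F D-y->G E-x->H E-y->E F-x->B F-y->I G-x->J G-y->K H-x->L H-y->G I-x->B I-y->M J-x->B J-y->N K-x->O K-y->K L-x->B L-y->I M-x->B M-y->A N-x->B N-y->M O-x->B O-y->N

Build one automaton per condition and run them in lockstep. The first has 4 states tracking the count of `x`s modulo 4; the second has 15 states tracking the last 3 symbols read. A product state is a pair (one from each), accepting exactly when both do. Minimizing collapses redundant product states.
With 15 states:
       x  y 
>  A   B  A 
   B   C  B 
   C   D  E 
   D   F  G 
   E   H  E 
 * F   B  I 
   G   J  K 
   H   L  G 
 * I   B  M 
 * J   B  N 
   K   O  K 
   L   B  I 
 * M   B  A 
   N   B  M 
   O   B  N 
(> = start, * = accepting)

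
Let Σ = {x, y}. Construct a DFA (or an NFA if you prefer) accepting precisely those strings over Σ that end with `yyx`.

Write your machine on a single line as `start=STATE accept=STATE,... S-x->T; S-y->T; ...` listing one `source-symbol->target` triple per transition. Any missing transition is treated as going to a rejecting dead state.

start=A; accept=D; A-x->A; A-y->B; B-x->A; B-y->C; C-x->D; C-y->C; D-x->A; D-y->B

Remember how much of `yyx` the current input suffix matches. State A means no match yet; B means the last symbol is `y`; C means the last 2 symbols are `yy`; D means the last 3 symbols are `yyx`. Only D accepts. On a mismatch, fall back to the longest proper suffix that is still a prefix of `yyx`.
       x  y 
>  A   A  B 
   B   A  C 
   C   D  C 
 * D   A  B 
(> = start, * = accepting)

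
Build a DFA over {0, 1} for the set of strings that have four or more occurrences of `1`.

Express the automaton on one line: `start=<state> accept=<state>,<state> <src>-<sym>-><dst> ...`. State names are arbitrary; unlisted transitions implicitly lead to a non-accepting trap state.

Only the number of `1`s matters, and only up to 5. Make a chain A → B → C → D → E → F advanced by each `1` (with F absorbing); every other symbol self-loops. The accepting set is {E, F}.
       0  1 
>  A   A  B 
   B   B  C 
   C   C  D 
   D   D  E 
 * E   E  F 
 * F   F  F 
(> = start, * = accepting)

start=A accept=E,F A-0->A A-1->B B-0->B B-1->C C-0->C C-1->D D-0->D D-1->E E-0->E E-1->F F-0->F F-1->F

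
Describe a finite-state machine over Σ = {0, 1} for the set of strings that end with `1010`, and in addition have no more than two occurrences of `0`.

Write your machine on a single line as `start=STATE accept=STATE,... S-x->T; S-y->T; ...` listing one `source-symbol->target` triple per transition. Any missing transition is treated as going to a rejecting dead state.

Build one automaton per condition and run them in lockstep. One (5 states) tracks how much of the suffix `1010` has currently been matched; the other (4 states) tracks the count of `0`s, saturating at 3. Each combined state is a pair, one component from each; accept when both components accept.
          0    1  
>  s0     s1   s2 
   s1     s3   s4 
   s2     s5   s2 
   s3     s6   s7 
   s4     s8   s4 
   s5     s3   s9 
   s6     s6  s10 
   s7    s11   s7 
   s8     s6  s12 
   s9    s13   s4 
   s10   s11  s10 
   s11    s6  s14 
   s12   s15   s7 
 * s13    s6  s12 
   s14   s15  s10 
   s15    s6  s14 
(> = start, * = accepting)

start=s0; accept=s13; s0-0->s1; s0-1->s2; s1-0->s3; s1-1->s4; s2-0->s5; s2-1->s2; s3-0->s6; s3-1->s7; s4-0->s8; s4-1->s4; s5-0->s3; s5-1->s9; s6-0->s6; s6-1->s10; s7-0->s11; s7-1->s7; s8-0->s6; s8-1->s12; s9-0->s13; s9-1->s4; s10-0->s11; s10-1->s10; s11-0->s6; s11-1->s14; s12-0->s15; s12-1->s7; s13-0->s6; s13-1->s12; s14-0->s15; s14-1->s10; s15-0->s6; s15-1->s14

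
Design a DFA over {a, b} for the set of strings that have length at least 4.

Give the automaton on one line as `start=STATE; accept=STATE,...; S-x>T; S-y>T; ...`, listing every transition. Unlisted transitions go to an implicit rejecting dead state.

start=s0; accept=s4,s5; s0-a>s1; s0-b>s1; s1-a>s2; s1-b>s2; s2-a>s3; s2-b>s3; s3-a>s4; s3-b>s4; s4-a>s5; s4-b>s5; s5-a>s5; s5-b>s5

Count input length up to 5: every symbol moves from s0 toward s5, which means 'more than 4' and absorbs. Accept from {s4, s5}.
        a   b  
>  s0   s1  s1 
   s1   s2  s2 
   s2   s3  s3 
   s3   s4  s4 
 * s4   s5  s5 
 * s5   s5  s5 
(> = start, * = accepting)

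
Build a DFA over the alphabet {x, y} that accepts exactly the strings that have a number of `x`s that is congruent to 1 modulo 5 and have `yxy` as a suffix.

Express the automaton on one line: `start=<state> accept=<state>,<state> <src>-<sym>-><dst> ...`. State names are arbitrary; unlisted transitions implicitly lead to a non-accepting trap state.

start=A accept=G A-x->B A-y->C B-x->D B-y->B C-x->E C-y->C D-x->F D-y->D E-x->D E-y->G F-x->H F-y->F G-x->D G-y->B H-x->A H-y->H

Build one automaton per condition and run them in lockstep. One (5 states) tracks the count of `x`s modulo 5; the other (4 states) tracks how much of the suffix `yxy` has currently been matched. Each combined state is a pair, one component from each; accept when both components accept. Minimizing collapses redundant product states.
With 8 states:
       x  y 
>  A   B  C 
   B   D  B 
   C   E  C 
   D   F  D 
   E   D  G 
   F   H  F 
 * G   D  B 
   H   A  H 
(> = start, * = accepting)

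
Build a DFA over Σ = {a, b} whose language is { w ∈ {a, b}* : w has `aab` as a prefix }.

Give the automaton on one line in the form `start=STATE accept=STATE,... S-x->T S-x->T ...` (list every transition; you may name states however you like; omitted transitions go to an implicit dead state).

start=S0 accept=S3 S0-a->S1 S0-b->S4 S1-a->S2 S1-b->S4 S2-a->S4 S2-b->S3 S3-a->S3 S3-b->S3 S4-a->S4 S4-b->S4

Walk along `aab` while the input agrees: from S0 take `a` to S1, and so on. Any deviation drops to the rejecting sink S4. Once S3 is reached the prefix is confirmed and every continuation is accepted.
With 5 states:
        a   b  
>  S0   S1  S4 
   S1   S2  S4 
   S2   S4  S3 
 * S3   S3  S3 
   S4   S4  S4 
(> = start, * = accepting)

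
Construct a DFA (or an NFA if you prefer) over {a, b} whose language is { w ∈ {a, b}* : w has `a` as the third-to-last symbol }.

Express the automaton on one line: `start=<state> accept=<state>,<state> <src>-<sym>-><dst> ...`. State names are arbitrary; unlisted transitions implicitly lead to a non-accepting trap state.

A DFA must remember the last 3 symbols (since which symbol is third-to-last isn't known until the input ends). Use one state per possible window of the last ≤3 symbols; accept from those whose window starts with `a`.
15 states suffice.
          a    b  
>  q0     q1   q2 
   q1     q3   q4 
   q2     q5   q6 
   q3     q7   q8 
   q4     q9  q10 
   q5    q11  q12 
   q6    q13  q14 
 * q7     q7   q8 
 * q8     q9  q10 
 * q9    q11  q12 
 * q10   q13  q14 
   q11    q7   q8 
   q12    q9  q10 
   q13   q11  q12 
   q14   q13  q14 
(> = start, * = accepting)

start=q0 accept=q7,q8,q9,q10 q0-a->q1 q0-b->q2 q1-a->q3 q1-b->q4 q2-a->q5 q2-b->q6 q3-a->q7 q3-b->q8 q4-a->q9 q4-b->q10 q5-a->q11 q5-b->q12 q6-a->q13 q6-b->q14 q7-a->q7 q7-b->q8 q8-a->q9 q8-b->q10 q9-a->q11 q9-b->q12 q10-a->q13 q10-b->q14 q11-a->q7 q11-b->q8 q12-a->q9 q12-b->q10 q13-a->q11 q13-b->q12 q14-a->q13 q14-b->q14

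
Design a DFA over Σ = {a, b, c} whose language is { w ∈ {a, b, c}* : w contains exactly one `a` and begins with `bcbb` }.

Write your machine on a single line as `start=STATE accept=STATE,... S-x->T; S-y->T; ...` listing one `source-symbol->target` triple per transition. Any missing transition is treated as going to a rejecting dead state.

start=S0; accept=S8; S0-a->S1; S0-b->S2; S0-c->S3; S1-a->S4; S1-b->S1; S1-c->S1; S2-a->S1; S2-b->S3; S2-c->S5; S3-a->S1; S3-b->S3; S3-c->S3; S4-a->S4; S4-b->S4; S4-c->S4; S5-a->S1; S5-b->S6; S5-c->S3; S6-a->S1; S6-b->S7; S6-c->S3; S7-a->S8; S7-b->S7; S7-c->S7; S8-a->S9; S8-b->S8; S8-c->S8; S9-a->S9; S9-b->S9; S9-c->S9

Run two small machines in parallel and take their product. The first has 3 states tracking the count of `a`s, saturating at 2; the second has 6 states tracking whether the input so far still matches the prefix `bcbb`. A product state is a pair (one from each), accepting exactly when both do.
A 10-state machine:
        a   b   c  
>  S0   S1  S2  S3 
   S1   S4  S1  S1 
   S2   S1  S3  S5 
   S3   S1  S3  S3 
   S4   S4  S4  S4 
   S5   S1  S6  S3 
   S6   S1  S7  S3 
   S7   S8  S7  S7 
 * S8   S9  S8  S8 
   S9   S9  S9  S9 
(> = start, * = accepting)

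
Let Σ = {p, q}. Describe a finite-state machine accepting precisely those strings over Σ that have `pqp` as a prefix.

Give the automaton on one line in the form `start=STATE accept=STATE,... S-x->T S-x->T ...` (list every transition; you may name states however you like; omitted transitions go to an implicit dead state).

Walk along `pqp` while the input agrees: from A take `p` to B, and so on. Any deviation drops to the rejecting sink E. Once D is reached the prefix is confirmed and every continuation is accepted.
With 5 states:
       p  q 
>  A   B  E 
   B   E  C 
   C   D  E 
 * D   D  D 
   E   E  E 
(> = start, * = accepting)

start=A accept=D A-p->B A-q->E B-p->E B-q->C C-p->D C-q->E D-p->D D-q->D E-p->E E-q->E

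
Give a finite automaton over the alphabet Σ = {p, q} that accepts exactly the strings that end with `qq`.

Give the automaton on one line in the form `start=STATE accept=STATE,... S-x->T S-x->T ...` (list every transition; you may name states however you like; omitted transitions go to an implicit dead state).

Remember how much of `qq` the current input suffix matches. State s0 means no match yet; s1 means the last symbol is `q`; s2 means the last 2 symbols are `qq`. Only s2 accepts. On a mismatch, fall back to the longest proper suffix that is still a prefix of `qq`.
A 3-state machine:
        p   q  
>  s0   s0  s1 
   s1   s0  s2 
 * s2   s0  s2 
(> = start, * = accepting)

start=s0 accept=s2 s0-p->s0 s0-q->s1 s1-p->s0 s1-q->s2 s2-p->s0 s2-q->s2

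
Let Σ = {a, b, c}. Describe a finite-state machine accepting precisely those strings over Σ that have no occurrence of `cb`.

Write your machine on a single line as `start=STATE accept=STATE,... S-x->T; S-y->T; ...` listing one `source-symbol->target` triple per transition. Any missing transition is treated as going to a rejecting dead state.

This is the complement of 'contains `cb`'. Use the same substring-matching states — q0 through q2 holding how much of `cb` has just been matched — but flip the accepting set: everything except the trap q2 accepts.
3 states suffice.
        a   b   c  
>* q0   q0  q0  q1 
 * q1   q0  q2  q1 
   q2   q2  q2  q2 
(> = start, * = accepting)

start=q0; accept=q0,q1; q0-a->q0; q0-b->q0; q0-c->q1; q1-a->q0; q1-b->q2; q1-c->q1; q2-a->q2; q2-b->q2; q2-c->q2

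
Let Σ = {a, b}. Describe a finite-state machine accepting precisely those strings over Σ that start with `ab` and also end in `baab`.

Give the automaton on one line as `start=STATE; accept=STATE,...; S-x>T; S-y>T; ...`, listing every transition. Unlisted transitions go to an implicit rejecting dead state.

start=s0; accept=s7; s0-a>s1; s0-b>s2; s1-a>s2; s1-b>s3; s2-a>s2; s2-b>s2; s3-a>s4; s3-b>s3; s4-a>s5; s4-b>s3; s5-a>s6; s5-b>s7; s6-a>s6; s6-b>s3; s7-a>s4; s7-b>s3

Build one automaton per condition and run them in lockstep. One (4 states) tracks whether the input so far still matches the prefix `ab`; the other (5 states) tracks how much of the suffix `baab` has currently been matched. Each combined state is a pair, one component from each; accept when both components accept. Equivalent product states are then merged.
An 8-state machine:
        a   b  
>  s0   s1  s2 
   s1   s2  s3 
   s2   s2  s2 
   s3   s4  s3 
   s4   s5  s3 
   s5   s6  s7 
   s6   s6  s3 
 * s7   s4  s3 
(> = start, * = accepting)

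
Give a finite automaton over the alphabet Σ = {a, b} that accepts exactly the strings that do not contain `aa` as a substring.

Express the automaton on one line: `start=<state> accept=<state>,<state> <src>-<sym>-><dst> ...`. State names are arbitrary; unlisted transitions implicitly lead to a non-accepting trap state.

Track partial matches of the forbidden pattern `aa`. State S2 is a dead state reached once `aa` has occurred; every other state accepts. S0 means no part of `aa` is currently matched.
3 states suffice.
        a   b  
>* S0   S1  S0 
 * S1   S2  S0 
   S2   S2  S2 
(> = start, * = accepting)

start=S0 accept=S0,S1 S0-a->S1 S0-b->S0 S1-a->S2 S1-b->S0 S2-a->S2 S2-b->S2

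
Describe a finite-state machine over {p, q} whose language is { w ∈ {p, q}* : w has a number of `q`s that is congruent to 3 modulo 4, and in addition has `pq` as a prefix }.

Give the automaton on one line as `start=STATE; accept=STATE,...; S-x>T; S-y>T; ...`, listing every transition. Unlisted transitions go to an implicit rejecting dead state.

Run two small machines in parallel and take their product. The first has 4 states tracking the count of `q`s modulo 4; the second has 4 states tracking whether the input so far still matches the prefix `pq`. A product state is a pair (one from each), accepting exactly when both do.
With 10 states:
       p  q 
>  A   B  C 
   B   D  E 
   C   C  F 
   D   D  C 
   E   E  G 
   F   F  H 
   G   G  I 
   H   H  D 
 * I   I  J 
   J   J  E 
(> = start, * = accepting)

start=A; accept=I; A-p>B; A-q>C; B-p>D; B-q>E; C-p>C; C-q>F; D-p>D; D-q>C; E-p>E; E-q>G; F-p>F; F-q>H; G-p>G; G-q>I; H-p>H; H-q>D; I-p>I; I-q>J; J-p>J; J-q>E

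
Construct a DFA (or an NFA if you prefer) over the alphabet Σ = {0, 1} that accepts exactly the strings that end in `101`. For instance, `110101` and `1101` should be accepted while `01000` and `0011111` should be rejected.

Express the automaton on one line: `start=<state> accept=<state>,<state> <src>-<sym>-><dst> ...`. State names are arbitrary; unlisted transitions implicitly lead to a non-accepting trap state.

Remember how much of `101` the current input suffix matches. State S0 means no match yet; S1 means the last symbol is `1`; S2 means the last 2 symbols are `10`; S3 means the last 3 symbols are `101`. Only S3 accepts. On a mismatch, fall back to the longest proper suffix that is still a prefix of `101`.
A 4-state machine:
        0   1  
>  S0   S0  S1 
   S1   S2  S1 
   S2   S0  S3 
 * S3   S2  S1 
(> = start, * = accepting)

start=S0 accept=S3 S0-0->S0 S0-1->S1 S1-0->S2 S1-1->S1 S2-0->S0 S2-1->S3 S3-0->S2 S3-1->S1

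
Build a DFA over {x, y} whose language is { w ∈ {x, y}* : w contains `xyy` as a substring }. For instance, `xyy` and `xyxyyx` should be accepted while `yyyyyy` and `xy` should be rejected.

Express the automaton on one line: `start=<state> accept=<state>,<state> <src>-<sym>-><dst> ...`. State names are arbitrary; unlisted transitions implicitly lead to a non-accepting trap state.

start=S0 accept=S3 S0-x->S1 S0-y->S0 S1-x->S1 S1-y->S2 S2-x->S1 S2-y->S3 S3-x->S3 S3-y->S3

States S0..S2 record the length of the longest prefix of `xyy` that matches the current input suffix. Reaching S3 means `xyy` has been seen, and we stay there forever. Accept from S3.
A 4-state machine:
        x   y  
>  S0   S1  S0 
   S1   S1  S2 
   S2   S1  S3 
 * S3   S3  S3 
(> = start, * = accepting)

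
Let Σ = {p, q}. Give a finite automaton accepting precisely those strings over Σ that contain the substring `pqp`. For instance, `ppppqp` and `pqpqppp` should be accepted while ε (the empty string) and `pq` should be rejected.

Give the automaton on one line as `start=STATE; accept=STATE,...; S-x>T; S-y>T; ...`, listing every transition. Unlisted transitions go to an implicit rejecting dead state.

start=s0; accept=s3; s0-p>s1; s0-q>s0; s1-p>s1; s1-q>s2; s2-p>s3; s2-q>s0; s3-p>s3; s3-q>s3

Track how much of `pqp` has been matched so far: state s0 is no progress, s3 is the absorbing accept state reached once `pqp` has occurred. Intermediate states record partial matches; on a mismatch, fall back to the longest reusable overlap.
        p   q  
>  s0   s1  s0 
   s1   s1  s2 
   s2   s3  s0 
 * s3   s3  s3 
(> = start, * = accepting)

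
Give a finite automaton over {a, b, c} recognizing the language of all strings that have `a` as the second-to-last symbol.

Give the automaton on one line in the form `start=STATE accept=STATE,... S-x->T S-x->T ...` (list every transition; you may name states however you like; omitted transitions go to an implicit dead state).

Because acceptance depends on a position counted from the end, the machine has to buffer the most recent 2 symbols. Make each state the string of the last up-to-2 symbols read; on input `x` shift the window left and append `x`. Accept when the buffered window has length 2 and begins with `a`.
A 13-state machine:
          a    b    c  
>  s0     s1   s2   s3 
   s1     s4   s5   s6 
   s2     s7   s8   s9 
   s3    s10  s11  s12 
 * s4     s4   s5   s6 
 * s5     s7   s8   s9 
 * s6    s10  s11  s12 
   s7     s4   s5   s6 
   s8     s7   s8   s9 
   s9    s10  s11  s12 
   s10    s4   s5   s6 
   s11    s7   s8   s9 
   s12   s10  s11  s12 
(> = start, * = accepting)

start=s0 accept=s4,s5,s6 s0-a->s1 s0-b->s2 s0-c->s3 s1-a->s4 s1-b->s5 s1-c->s6 s2-a->s7 s2-b->s8 s2-c->s9 s3-a->s10 s3-b->s11 s3-c->s12 s4-a->s4 s4-b->s5 s4-c->s6 s5-a->s7 s5-b->s8 s5-c->s9 s6-a->s10 s6-b->s11 s6-c->s12 s7-a->s4 s7-b->s5 s7-c->s6 s8-a->s7 s8-b->s8 s8-c->s9 s9-a->s10 s9-b->s11 s9-c->s12 s10-a->s4 s10-b->s5 s10-c->s6 s11-a->s7 s11-b->s8 s11-c->s9 s12-a->s10 s12-b->s11 s12-c->s12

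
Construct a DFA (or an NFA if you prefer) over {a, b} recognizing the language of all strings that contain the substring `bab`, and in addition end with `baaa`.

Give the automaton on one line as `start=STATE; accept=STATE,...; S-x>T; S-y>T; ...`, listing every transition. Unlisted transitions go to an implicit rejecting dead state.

Run two small machines in parallel and take their product. One (4 states) tracks whether and how much of `bab` has been seen; the other (5 states) tracks how much of the suffix `baaa` has currently been matched. Each combined state is a pair, one component from each; accept when both components accept. After merging equivalent states the machine shrinks.
8 states suffice.
        a   b  
>  s0   s0  s1 
   s1   s2  s1 
   s2   s0  s3 
   s3   s4  s3 
   s4   s5  s3 
   s5   s6  s3 
 * s6   s7  s3 
   s7   s7  s3 
(> = start, * = accepting)

start=s0; accept=s6; s0-a>s0; s0-b>s1; s1-a>s2; s1-b>s1; s2-a>s0; s2-b>s3; s3-a>s4; s3-b>s3; s4-a>s5; s4-b>s3; s5-a>s6; s5-b>s3; s6-a>s7; s6-b>s3; s7-a>s7; s7-b>s3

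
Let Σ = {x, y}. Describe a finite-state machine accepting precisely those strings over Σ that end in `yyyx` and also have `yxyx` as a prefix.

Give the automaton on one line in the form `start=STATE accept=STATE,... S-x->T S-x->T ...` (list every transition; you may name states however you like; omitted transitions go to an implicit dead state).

start=s0 accept=s9 s0-x->s1 s0-y->s2 s1-x->s1 s1-y->s1 s2-x->s3 s2-y->s1 s3-x->s1 s3-y->s4 s4-x->s5 s4-y->s1 s5-x->s5 s5-y->s6 s6-x->s5 s6-y->s7 s7-x->s5 s7-y->s8 s8-x->s9 s8-y->s8 s9-x->s5 s9-y->s6

Run two small machines in parallel and take their product. One (5 states) tracks how much of the suffix `yyyx` has currently been matched; the other (6 states) tracks whether the input so far still matches the prefix `yxyx`. Each combined state is a pair, one component from each; accept when both components accept. Equivalent product states are then merged.
A 10-state machine:
        x   y  
>  s0   s1  s2 
   s1   s1  s1 
   s2   s3  s1 
   s3   s1  s4 
   s4   s5  s1 
   s5   s5  s6 
   s6   s5  s7 
   s7   s5  s8 
   s8   s9  s8 
 * s9   s5  s6 
(> = start, * = accepting)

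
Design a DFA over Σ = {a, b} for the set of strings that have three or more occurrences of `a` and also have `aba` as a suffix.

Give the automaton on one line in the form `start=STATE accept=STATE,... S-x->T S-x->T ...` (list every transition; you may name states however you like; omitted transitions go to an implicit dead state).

Handle the two conditions separately and then intersect. One (5 states) tracks the count of `a`s, saturating at 4; the other (4 states) tracks how much of the suffix `aba` has currently been matched. Each combined state is a pair, one component from each; accept when both components accept. Minimizing collapses redundant product states.
A 5-state machine:
        a   b  
>  s0   s1  s0 
   s1   s2  s1 
   s2   s2  s3 
   s3   s4  s1 
 * s4   s2  s3 
(> = start, * = accepting)

start=s0 accept=s4 s0-a->s1 s0-b->s0 s1-a->s2 s1-b->s1 s2-a->s2 s2-b->s3 s3-a->s4 s3-b->s1 s4-a->s2 s4-b->s3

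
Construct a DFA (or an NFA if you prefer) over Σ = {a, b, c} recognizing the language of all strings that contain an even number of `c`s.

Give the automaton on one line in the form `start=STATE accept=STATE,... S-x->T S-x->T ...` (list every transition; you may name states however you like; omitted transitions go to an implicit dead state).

start=s0 accept=s0 s0-a->s0 s0-b->s0 s0-c->s1 s1-a->s1 s1-b->s1 s1-c->s0

The only thing that matters is how many `c`s have appeared, reduced mod 2. Use one state per residue: s0 for 0, …, s1 for 1. Reading `c` moves to the next residue; anything else stays put. s0 is accepting.
        a   b   c  
>* s0   s0  s0  s1 
   s1   s1  s1  s0 
(> = start, * = accepting)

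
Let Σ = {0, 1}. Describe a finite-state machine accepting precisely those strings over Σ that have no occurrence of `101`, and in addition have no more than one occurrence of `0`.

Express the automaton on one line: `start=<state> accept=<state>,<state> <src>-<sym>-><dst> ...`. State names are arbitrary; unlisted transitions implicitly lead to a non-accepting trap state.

start=q0 accept=q0,q1,q2,q4 q0-0->q1 q0-1->q2 q1-0->q3 q1-1->q1 q2-0->q4 q2-1->q2 q3-0->q3 q3-1->q3 q4-0->q3 q4-1->q3

Build one automaton per condition and run them in lockstep. The first has 4 states tracking partial matches of the forbidden pattern `101`; the second has 3 states tracking the count of `0`s, saturating at 2. A product state is a pair (one from each), accepting exactly when both do. Minimizing collapses redundant product states.
A 5-state machine:
        0   1  
>* q0   q1  q2 
 * q1   q3  q1 
 * q2   q4  q2 
   q3   q3  q3 
 * q4   q3  q3 
(> = start, * = accepting)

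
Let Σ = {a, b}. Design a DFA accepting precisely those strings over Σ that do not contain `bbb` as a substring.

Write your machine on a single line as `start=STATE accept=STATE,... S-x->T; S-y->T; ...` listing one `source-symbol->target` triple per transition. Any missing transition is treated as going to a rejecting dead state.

Track partial matches of the forbidden pattern `bbb`. State S3 is a dead state reached once `bbb` has occurred; every other state accepts. S0 means no part of `bbb` is currently matched.
        a   b  
>* S0   S0  S1 
 * S1   S0  S2 
 * S2   S0  S3 
   S3   S3  S3 
(> = start, * = accepting)

start=S0; accept=S0,S1,S2; S0-a->S0; S0-b->S1; S1-a->S0; S1-b->S2; S2-a->S0; S2-b->S3; S3-a->S3; S3-b->S3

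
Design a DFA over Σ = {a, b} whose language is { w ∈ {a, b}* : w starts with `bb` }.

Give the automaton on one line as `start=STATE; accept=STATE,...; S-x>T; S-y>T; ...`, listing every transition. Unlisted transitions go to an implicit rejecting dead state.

start=q0; accept=q2; q0-a>q3; q0-b>q1; q1-a>q3; q1-b>q2; q2-a>q2; q2-b>q2; q3-a>q3; q3-b>q3

Check the first 2 symbols one by one: q0 through q1 record how many have matched `bb` so far; any wrong symbol goes to the dead state q3. After all 2 match we enter the accepting sink q2.
A 4-state machine:
        a   b  
>  q0   q3  q1 
   q1   q3  q2 
 * q2   q2  q2 
   q3   q3  q3 
(> = start, * = accepting)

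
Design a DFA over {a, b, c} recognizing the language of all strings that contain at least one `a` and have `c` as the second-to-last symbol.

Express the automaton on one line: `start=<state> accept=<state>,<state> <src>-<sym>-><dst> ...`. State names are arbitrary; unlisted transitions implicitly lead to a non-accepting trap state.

start=q0 accept=q4,q5 q0-a->q1 q0-b->q0 q0-c->q2 q1-a->q1 q1-b->q1 q1-c->q3 q2-a->q4 q2-b->q0 q2-c->q2 q3-a->q4 q3-b->q4 q3-c->q5 q4-a->q1 q4-b->q1 q4-c->q3 q5-a->q4 q5-b->q4 q5-c->q5

Build one automaton per condition and run them in lockstep. The first has 3 states tracking the count of `a`s, saturating at 2; the second has 13 states tracking the last 2 symbols read. A product state is a pair (one from each), accepting exactly when both do. After merging equivalent states the machine shrinks.
        a   b   c  
>  q0   q1  q0  q2 
   q1   q1  q1  q3 
   q2   q4  q0  q2 
   q3   q4  q4  q5 
 * q4   q1  q1  q3 
 * q5   q4  q4  q5 
(> = start, * = accepting)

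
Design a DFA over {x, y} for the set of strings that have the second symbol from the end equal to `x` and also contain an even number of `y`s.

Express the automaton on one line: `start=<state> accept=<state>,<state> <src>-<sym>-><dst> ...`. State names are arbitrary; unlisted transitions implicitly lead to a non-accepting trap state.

start=S0 accept=S3,S5 S0-x->S1 S0-y->S2 S1-x->S3 S1-y->S2 S2-x->S4 S2-y->S0 S3-x->S3 S3-y->S2 S4-x->S4 S4-y->S5 S5-x->S1 S5-y->S2

Run two small machines in parallel and take their product. The first has 7 states tracking the last 2 symbols read; the second has 2 states tracking the count of `y`s modulo 2. A product state is a pair (one from each), accepting exactly when both do. Equivalent product states are then merged.
        x   y  
>  S0   S1  S2 
   S1   S3  S2 
   S2   S4  S0 
 * S3   S3  S2 
   S4   S4  S5 
 * S5   S1  S2 
(> = start, * = accepting)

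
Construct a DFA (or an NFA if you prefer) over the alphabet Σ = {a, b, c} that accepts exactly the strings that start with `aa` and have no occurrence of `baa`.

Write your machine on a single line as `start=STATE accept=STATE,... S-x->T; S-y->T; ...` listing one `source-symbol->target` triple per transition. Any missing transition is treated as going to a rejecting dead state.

start=q0; accept=q4,q6,q8; q0-a->q1; q0-b->q2; q0-c->q3; q1-a->q4; q1-b->q2; q1-c->q3; q2-a->q5; q2-b->q2; q2-c->q3; q3-a->q3; q3-b->q2; q3-c->q3; q4-a->q4; q4-b->q6; q4-c->q4; q5-a->q7; q5-b->q2; q5-c->q3; q6-a->q8; q6-b->q6; q6-c->q4; q7-a->q7; q7-b->q7; q7-c->q7; q8-a->q9; q8-b->q6; q8-c->q4; q9-a->q9; q9-b->q9; q9-c->q9

Build one automaton per condition and run them in lockstep. The first has 4 states tracking whether the input so far still matches the prefix `aa`; the second has 4 states tracking partial matches of the forbidden pattern `baa`. A product state is a pair (one from each), accepting exactly when both do.
        a   b   c  
>  q0   q1  q2  q3 
   q1   q4  q2  q3 
   q2   q5  q2  q3 
   q3   q3  q2  q3 
 * q4   q4  q6  q4 
   q5   q7  q2  q3 
 * q6   q8  q6  q4 
   q7   q7  q7  q7 
 * q8   q9  q6  q4 
   q9   q9  q9  q9 
(> = start, * = accepting)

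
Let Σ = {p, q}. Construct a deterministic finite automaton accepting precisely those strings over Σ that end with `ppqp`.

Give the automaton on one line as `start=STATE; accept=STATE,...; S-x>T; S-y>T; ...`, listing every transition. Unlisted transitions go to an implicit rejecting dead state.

start=s0; accept=s4; s0-p>s1; s0-q>s0; s1-p>s2; s1-q>s0; s2-p>s2; s2-q>s3; s3-p>s4; s3-q>s0; s4-p>s2; s4-q>s0

Remember how much of `ppqp` the current input suffix matches. State s0 means no match yet; s1 means the last symbol is `p`; s2 means the last 2 symbols are `pp`; s3 means the last 3 symbols are `ppq`; s4 means the last 4 symbols are `ppqp`. Only s4 accepts. On a mismatch, fall back to the longest proper suffix that is still a prefix of `ppqp`.
A 5-state machine:
        p   q  
>  s0   s1  s0 
   s1   s2  s0 
   s2   s2  s3 
   s3   s4  s0 
 * s4   s2  s0 
(> = start, * = accepting)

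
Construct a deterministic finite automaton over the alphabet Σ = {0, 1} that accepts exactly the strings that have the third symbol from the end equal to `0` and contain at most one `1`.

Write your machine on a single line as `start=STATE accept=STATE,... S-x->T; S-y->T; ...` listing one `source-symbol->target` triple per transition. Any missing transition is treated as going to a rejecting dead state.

start=q0; accept=q7,q8,q9,q11; q0-0->q1; q0-1->q2; q1-0->q3; q1-1->q4; q2-0->q5; q2-1->q6; q3-0->q7; q3-1->q8; q4-0->q9; q4-1->q6; q5-0->q10; q5-1->q6; q6-0->q6; q6-1->q6; q7-0->q7; q7-1->q8; q8-0->q9; q8-1->q6; q9-0->q10; q9-1->q6; q10-0->q11; q10-1->q6; q11-0->q11; q11-1->q6

Run two small machines in parallel and take their product. The first has 15 states tracking the last 3 symbols read; the second has 3 states tracking the count of `1`s, saturating at 2. A product state is a pair (one from each), accepting exactly when both do. Minimizing collapses redundant product states.
A 12-state machine:
          0    1  
>  q0     q1   q2 
   q1     q3   q4 
   q2     q5   q6 
   q3     q7   q8 
   q4     q9   q6 
   q5    q10   q6 
   q6     q6   q6 
 * q7     q7   q8 
 * q8     q9   q6 
 * q9    q10   q6 
   q10   q11   q6 
 * q11   q11   q6 
(> = start, * = accepting)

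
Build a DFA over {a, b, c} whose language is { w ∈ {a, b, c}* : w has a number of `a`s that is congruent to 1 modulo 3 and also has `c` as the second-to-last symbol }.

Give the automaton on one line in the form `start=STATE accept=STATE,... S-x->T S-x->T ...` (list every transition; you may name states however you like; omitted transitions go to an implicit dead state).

start=S0 accept=S5,S6 S0-a->S1 S0-b->S0 S0-c->S2 S1-a->S3 S1-b->S1 S1-c->S4 S2-a->S5 S2-b->S0 S2-c->S2 S3-a->S0 S3-b->S3 S3-c->S3 S4-a->S3 S4-b->S5 S4-c->S6 S5-a->S3 S5-b->S1 S5-c->S4 S6-a->S3 S6-b->S5 S6-c->S6

Run two small machines in parallel and take their product. One (3 states) tracks the count of `a`s modulo 3; the other (13 states) tracks the last 2 symbols read. Each combined state is a pair, one component from each; accept when both components accept. After merging equivalent states the machine shrinks.
        a   b   c  
>  S0   S1  S0  S2 
   S1   S3  S1  S4 
   S2   S5  S0  S2 
   S3   S0  S3  S3 
   S4   S3  S5  S6 
 * S5   S3  S1  S4 
 * S6   S3  S5  S6 
(> = start, * = accepting)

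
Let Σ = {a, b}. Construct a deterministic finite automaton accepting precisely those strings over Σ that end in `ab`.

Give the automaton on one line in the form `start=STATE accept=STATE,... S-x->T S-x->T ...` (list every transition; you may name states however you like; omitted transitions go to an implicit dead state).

Let each state record the length of the longest suffix of the input read so far that is also a prefix of `ab`. q1 means the last symbol is `a`; q2 means the last 2 symbols are `ab`. Accept only at q2, where the string currently ends in `ab`.
With 3 states:
        a   b  
>  q0   q1  q0 
   q1   q1  q2 
 * q2   q1  q0 
(> = start, * = accepting)

start=q0 accept=q2 q0-a->q1 q0-b->q0 q1-a->q1 q1-b->q2 q2-a->q1 q2-b->q0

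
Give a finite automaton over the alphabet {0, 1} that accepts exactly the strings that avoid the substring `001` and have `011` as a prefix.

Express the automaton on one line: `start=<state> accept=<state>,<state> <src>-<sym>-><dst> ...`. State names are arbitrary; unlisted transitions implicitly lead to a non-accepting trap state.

Run two small machines in parallel and take their product. One (4 states) tracks partial matches of the forbidden pattern `001`; the other (5 states) tracks whether the input so far still matches the prefix `011`. Each combined state is a pair, one component from each; accept when both components accept.
11 states suffice.
          0    1  
>  q0     q1   q2 
   q1     q3   q4 
   q2     q5   q2 
   q3     q3   q6 
   q4     q5   q7 
   q5     q3   q2 
   q6     q6   q6 
 * q7     q8   q7 
 * q8     q9   q7 
 * q9     q9  q10 
   q10   q10  q10 
(> = start, * = accepting)

start=q0 accept=q7,q8,q9 q0-0->q1 q0-1->q2 q1-0->q3 q1-1->q4 q2-0->q5 q2-1->q2 q3-0->q3 q3-1->q6 q4-0->q5 q4-1->q7 q5-0->q3 q5-1->q2 q6-0->q6 q6-1->q6 q7-0->q8 q7-1->q7 q8-0->q9 q8-1->q7 q9-0->q9 q9-1->q10 q10-0->q10 q10-1->q10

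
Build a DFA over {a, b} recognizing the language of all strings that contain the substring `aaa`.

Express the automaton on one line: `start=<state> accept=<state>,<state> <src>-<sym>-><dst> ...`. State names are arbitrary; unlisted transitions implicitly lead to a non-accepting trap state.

Track how much of `aaa` has been matched so far: state S0 is no progress, S3 is the absorbing accept state reached once `aaa` has occurred. Intermediate states record partial matches; on a mismatch, fall back to the longest reusable overlap.
A 4-state machine:
        a   b  
>  S0   S1  S0 
   S1   S2  S0 
   S2   S3  S0 
 * S3   S3  S3 
(> = start, * = accepting)

start=S0 accept=S3 S0-a->S1 S0-b->S0 S1-a->S2 S1-b->S0 S2-a->S3 S2-b->S0 S3-a->S3 S3-b->S3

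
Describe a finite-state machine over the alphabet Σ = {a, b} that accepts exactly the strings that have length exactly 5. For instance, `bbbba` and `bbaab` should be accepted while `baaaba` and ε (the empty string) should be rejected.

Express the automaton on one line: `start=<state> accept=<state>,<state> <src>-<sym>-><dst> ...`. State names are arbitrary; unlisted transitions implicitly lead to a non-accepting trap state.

start=s0 accept=s5 s0-a->s1 s0-b->s1 s1-a->s2 s1-b->s2 s2-a->s3 s2-b->s3 s3-a->s4 s3-b->s4 s4-a->s5 s4-b->s5 s5-a->s6 s5-b->s6 s6-a->s6 s6-b->s6

We only need to distinguish lengths 0, 1, …, 5, and '>5'. Chain s0 → s1 → s2 → s3 → s4 → s5 → s6 on every symbol, with s6 looping. Accepting states: {s5}.
        a   b  
>  s0   s1  s1 
   s1   s2  s2 
   s2   s3  s3 
   s3   s4  s4 
   s4   s5  s5 
 * s5   s6  s6 
   s6   s6  s6 
(> = start, * = accepting)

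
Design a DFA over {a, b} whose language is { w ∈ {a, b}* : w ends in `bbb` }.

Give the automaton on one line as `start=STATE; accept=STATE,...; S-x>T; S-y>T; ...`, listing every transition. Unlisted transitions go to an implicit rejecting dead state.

Remember how much of `bbb` the current input suffix matches. State s0 means no match yet; s1 means the last symbol is `b`; s2 means the last 2 symbols are `bb`; s3 means the last 3 symbols are `bbb`. Only s3 accepts. On a mismatch, fall back to the longest proper suffix that is still a prefix of `bbb`.
A 4-state machine:
        a   b  
>  s0   s0  s1 
   s1   s0  s2 
   s2   s0  s3 
 * s3   s0  s3 
(> = start, * = accepting)

start=s0; accept=s3; s0-a>s0; s0-b>s1; s1-a>s0; s1-b>s2; s2-a>s0; s2-b>s3; s3-a>s0; s3-b>s3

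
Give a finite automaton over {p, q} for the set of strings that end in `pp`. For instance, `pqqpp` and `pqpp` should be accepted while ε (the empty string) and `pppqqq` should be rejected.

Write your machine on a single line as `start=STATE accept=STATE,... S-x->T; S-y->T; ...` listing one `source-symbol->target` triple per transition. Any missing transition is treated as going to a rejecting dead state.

Remember how much of `pp` the current input suffix matches. State s0 means no match yet; s1 means the last symbol is `p`; s2 means the last 2 symbols are `pp`. Only s2 accepts. On a mismatch, fall back to the longest proper suffix that is still a prefix of `pp`.
        p   q  
>  s0   s1  s0 
   s1   s2  s0 
 * s2   s2  s0 
(> = start, * = accepting)

start=s0; accept=s2; s0-p->s1; s0-q->s0; s1-p->s2; s1-q->s0; s2-p->s2; s2-q->s0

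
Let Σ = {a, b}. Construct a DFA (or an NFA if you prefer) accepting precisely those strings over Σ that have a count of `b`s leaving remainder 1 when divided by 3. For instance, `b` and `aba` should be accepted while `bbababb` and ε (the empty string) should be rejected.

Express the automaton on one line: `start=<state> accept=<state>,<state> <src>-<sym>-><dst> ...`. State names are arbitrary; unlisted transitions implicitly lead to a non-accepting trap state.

start=s0 accept=s1 s0-a->s0 s0-b->s1 s1-a->s1 s1-b->s2 s2-a->s2 s2-b->s0

Keep the running count of `b`s modulo 3: each `b` advances along the cycle s0 → s1 → s2 → s0 while other symbols loop. Accept at s1.
With 3 states:
        a   b  
>  s0   s0  s1 
 * s1   s1  s2 
   s2   s2  s0 
(> = start, * = accepting)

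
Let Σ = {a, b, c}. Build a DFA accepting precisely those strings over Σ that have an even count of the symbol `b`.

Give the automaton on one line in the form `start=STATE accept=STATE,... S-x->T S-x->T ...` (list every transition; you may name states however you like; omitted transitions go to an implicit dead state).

Keep the running count of `b`s modulo 2: each `b` advances along the cycle q0 → q1 → q0 while other symbols loop. Accept at q0.
With 2 states:
        a   b   c  
>* q0   q0  q1  q0 
   q1   q1  q0  q1 
(> = start, * = accepting)

start=q0 accept=q0 q0-a->q0 q0-b->q1 q0-c->q0 q1-a->q1 q1-b->q0 q1-c->q1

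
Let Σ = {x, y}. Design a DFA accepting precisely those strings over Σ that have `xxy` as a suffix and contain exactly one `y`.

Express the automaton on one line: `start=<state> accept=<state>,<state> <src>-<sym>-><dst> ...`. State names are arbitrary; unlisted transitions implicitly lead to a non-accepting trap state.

start=q0 accept=q4 q0-x->q1 q0-y->q2 q1-x->q3 q1-y->q2 q2-x->q2 q2-y->q2 q3-x->q3 q3-y->q4 q4-x->q2 q4-y->q2

Build one automaton per condition and run them in lockstep. The first has 4 states tracking how much of the suffix `xxy` has currently been matched; the second has 3 states tracking the count of `y`s, saturating at 2. A product state is a pair (one from each), accepting exactly when both do. Equivalent product states are then merged.
5 states suffice.
        x   y  
>  q0   q1  q2 
   q1   q3  q2 
   q2   q2  q2 
   q3   q3  q4 
 * q4   q2  q2 
(> = start, * = accepting)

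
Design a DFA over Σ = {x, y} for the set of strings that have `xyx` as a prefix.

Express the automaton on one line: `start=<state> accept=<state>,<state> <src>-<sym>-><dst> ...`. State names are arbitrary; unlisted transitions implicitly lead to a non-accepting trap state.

Check the first 3 symbols one by one: q0 through q2 record how many have matched `xyx` so far; any wrong symbol goes to the dead state q4. After all 3 match we enter the accepting sink q3.
        x   y  
>  q0   q1  q4 
   q1   q4  q2 
   q2   q3  q4 
 * q3   q3  q3 
   q4   q4  q4 
(> = start, * = accepting)

start=q0 accept=q3 q0-x->q1 q0-y->q4 q1-x->q4 q1-y->q2 q2-x->q3 q2-y->q4 q3-x->q3 q3-y->q3 q4-x->q4 q4-y->q4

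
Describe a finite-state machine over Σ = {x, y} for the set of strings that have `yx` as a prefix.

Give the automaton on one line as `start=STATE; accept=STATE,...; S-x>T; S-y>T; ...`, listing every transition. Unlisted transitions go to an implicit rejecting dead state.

Check the first 2 symbols one by one: S0 through S1 record how many have matched `yx` so far; any wrong symbol goes to the dead state S3. After all 2 match we enter the accepting sink S2.
A 4-state machine:
        x   y  
>  S0   S3  S1 
   S1   S2  S3 
 * S2   S2  S2 
   S3   S3  S3 
(> = start, * = accepting)

start=S0; accept=S2; S0-x>S3; S0-y>S1; S1-x>S2; S1-y>S3; S2-x>S2; S2-y>S2; S3-x>S3; S3-y>S3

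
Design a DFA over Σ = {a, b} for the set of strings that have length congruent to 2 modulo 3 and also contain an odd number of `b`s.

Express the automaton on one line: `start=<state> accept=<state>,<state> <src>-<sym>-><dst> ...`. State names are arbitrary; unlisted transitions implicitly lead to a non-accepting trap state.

Build one automaton per condition and run them in lockstep. One (3 states) tracks the input length modulo 3; the other (2 states) tracks the count of `b`s modulo 2. Each combined state is a pair, one component from each; accept when both components accept.
        a   b  
>  q0   q1  q2 
   q1   q3  q4 
   q2   q4  q3 
   q3   q0  q5 
 * q4   q5  q0 
   q5   q2  q1 
(> = start, * = accepting)

start=q0 accept=q4 q0-a->q1 q0-b->q2 q1-a->q3 q1-b->q4 q2-a->q4 q2-b->q3 q3-a->q0 q3-b->q5 q4-a->q5 q4-b->q0 q5-a->q2 q5-b->q1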